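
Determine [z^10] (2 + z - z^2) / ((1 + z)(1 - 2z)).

The denominator gives the recurrence a_n = a_(n−1) + 2a_(n−2) for n ≥ 3; the numerator fixes a_0 = 2, a_1 = 3, a_2 = 6.
Iterating: 2, 3, 6, 12, 24, 48, 96, 192, 384, 768, 1536, so a_10 = 1536.

1536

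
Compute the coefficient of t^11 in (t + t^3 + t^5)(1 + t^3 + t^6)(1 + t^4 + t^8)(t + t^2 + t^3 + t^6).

(t + t^3 + t^5) has coefficients 0,1,0,1,0,1 for degrees 0…5.
(1 + t^3 + t^6) has coefficients 1,0,0,1,0,0,1,0,0,0,0,0 for degrees 0…11.
Multiplying by (1 + t^4 + t^8) gives running coefficients 1,0,0,1,1,0,1,1,1,0,1,1 for degrees 0…11.
Finally multiplying by (t + t^2 + t^3 + t^6), the product of all factors after the first has coefficients 0,1,1,1,1,2,3,2,2,4,3,2 for degrees 0…11.
[t^11] = 1·3 + 1·2 + 1·3 = 8.

8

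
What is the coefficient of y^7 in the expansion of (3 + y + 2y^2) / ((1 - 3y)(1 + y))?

5831

The denominator gives the recurrence a_n = 2a_(n−1) + 3a_(n−2) for n ≥ 3; the numerator fixes a_0 = 3, a_1 = 7, a_2 = 25.
Iterating: 3, 7, 25, 71, 217, 647, 1945, 5831, so a_7 = 5831.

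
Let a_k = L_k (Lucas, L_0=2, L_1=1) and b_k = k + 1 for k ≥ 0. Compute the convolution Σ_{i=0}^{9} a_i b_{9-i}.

507

The convolution is the x^9 coefficient of A(x)B(x).
Σ = 2·10 + 1·9 + 3·8 + 4·7 + 7·6 + 11·5 + 18·4 + 29·3 + 47·2 + 76·1 = 507.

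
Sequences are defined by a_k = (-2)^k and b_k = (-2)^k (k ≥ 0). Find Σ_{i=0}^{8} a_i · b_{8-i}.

2304

This is [x^8] in the product of the two ordinary generating functions.
Σ = 1·256 − 2·(-128) + 4·64 − 8·(-32) + 16·16 − 32·(-8) + 64·4 − 128·(-2) + 256·1 = 2304.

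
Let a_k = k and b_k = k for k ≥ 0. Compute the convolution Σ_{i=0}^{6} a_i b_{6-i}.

35

This is [x^6] in the product of the two ordinary generating functions.
Σ = 0·6 + 1·5 + 2·4 + 3·3 + 4·2 + 5·1 + 6·0 = 35.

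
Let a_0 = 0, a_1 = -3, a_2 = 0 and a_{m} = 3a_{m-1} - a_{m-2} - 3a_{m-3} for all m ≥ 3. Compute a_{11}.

The ordinary generating function has denominator 1 - 3t + t^2 + 3t^3.
Iterating the recurrence: a_0,…,a_{11} = 0, -3, 0, 3, 18, 51, 126, 273, 540, 969, 1548, 2055.

2055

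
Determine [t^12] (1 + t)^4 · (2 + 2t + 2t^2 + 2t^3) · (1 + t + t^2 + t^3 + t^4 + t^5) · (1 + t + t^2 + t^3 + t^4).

206

(1 + t)^4 has coefficients 1,4,6,4,1 for degrees 0…4.
(2 + 2t + 2t^2 + 2t^3) has coefficients 2,2,2,2,0,0,0,0,0,0,0,0,0 for degrees 0…12.
Multiplying by (1 + t + t^2 + t^3 + t^4 + t^5) gives running coefficients 2,4,6,8,8,8,6,4,2,0,0,0,0 for degrees 0…12.
Finally multiplying by (1 + t + t^2 + t^3 + t^4), the product of all factors after the first has coefficients 2,6,12,20,28,34,36,34,28,20,12,6,2 for degrees 0…12.
[t^12] = 1·2 + 4·6 + 6·12 + 4·20 + 1·28 = 206.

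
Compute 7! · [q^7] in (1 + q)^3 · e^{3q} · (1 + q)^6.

9011250

The EGF product rule gives c_7 = Σ_{k_1+k_2+k_3=7} C(7; k_1,k_2,k_3) · ∏ g_i(k_i), where (1+q)^3 gives the falling factorial (3)_k; e^{3q} gives (3)^k; (1+q)^6 gives the falling factorial (6)_k.
g_1(k) for k = 0…7: 1, 3, 6, 6, 0, 0, 0, 0.
g_2(k) for k = 0…7: 1, 3, 9, 27, 81, 243, 729, 2187.
g_3(k) for k = 0…7: 1, 6, 30, 120, 360, 720, 720, 0.
First combine the last two factors: h(k) = Σ_j C(k,j)·g_2(j)·g_3(k−j) for k = 0…7: 1, 9, 75, 579, 4149, 27693, 173007, 1017495.
c_7 = Σ_k C(7,k)·g_1(k)·h(7−k) = 1·1·1017495 + 7·3·173007 + 21·6·27693 + 35·6·4149 = 1017495 + 3633147 + 3489318 + 871290 = 9011250.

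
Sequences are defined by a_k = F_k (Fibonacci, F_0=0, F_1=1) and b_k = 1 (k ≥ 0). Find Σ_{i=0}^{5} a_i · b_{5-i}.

This is [x^5] in the product of the two ordinary generating functions.
Σ = 0·1 + 1·1 + 1·1 + 2·1 + 3·1 + 5·1 = 12.

12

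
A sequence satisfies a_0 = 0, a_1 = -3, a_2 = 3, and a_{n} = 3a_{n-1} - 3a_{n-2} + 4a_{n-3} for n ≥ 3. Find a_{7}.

The ordinary generating function has denominator 1 - 3q + 3q^2 - 4q^3.
Iterating the recurrence: a_0,…,a_{7} = 0, -3, 3, 18, 33, 57, 144, 393.

393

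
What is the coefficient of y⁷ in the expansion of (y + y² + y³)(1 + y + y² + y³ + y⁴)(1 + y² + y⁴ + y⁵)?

(y + y² + y³) has coefficients 0,1,1,1 for degrees 0…3.
(1 + y + y² + y³ + y⁴) has coefficients 1,1,1,1,1,0,0,0 for degrees 0…7.
Finally multiplying by (1 + y² + y⁴ + y⁵), the product of all factors after the first has coefficients 1,1,2,2,3,3,3,2 for degrees 0…7.
[y⁷] = 1·3 + 1·3 + 1·3 = 9.

9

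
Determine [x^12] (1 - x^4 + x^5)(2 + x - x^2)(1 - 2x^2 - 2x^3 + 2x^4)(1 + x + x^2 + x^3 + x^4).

-6

(1 - x^4 + x^5) has coefficients 1,0,0,0,-1,1 for degrees 0…5.
(2 + x - x^2) has coefficients 2,1,-1,0,0,0,0,0,0,0,0,0,0 for degrees 0…12.
Multiplying by (1 - 2x^2 - 2x^3 + 2x^4) gives running coefficients 2,1,-5,-6,4,4,-2,0,0,0,0,0,0 for degrees 0…12.
Finally multiplying by (1 + x + x^2 + x^3 + x^4), the product of all factors after the first has coefficients 2,3,-2,-8,-4,-2,-5,0,6,2,-2,0,0 for degrees 0…12.
[x^12] = 1·0 − 1·6 + 1·0 = -6.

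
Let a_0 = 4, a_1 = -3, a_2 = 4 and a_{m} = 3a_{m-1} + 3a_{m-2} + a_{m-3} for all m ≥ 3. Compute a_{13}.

The ordinary generating function has denominator 1 - 3x - 3x^2 - x^3.
Iterating the recurrence: a_0,…,a_{13} = 4, -3, 4, 7, 30, 115, 442, 1701, 6544, 25177, 96864, 372667, 1433770, 5516175.

5516175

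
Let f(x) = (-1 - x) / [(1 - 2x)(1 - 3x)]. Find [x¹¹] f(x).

-702444

The denominator gives the recurrence a_n = 5a_(n−1) − 6a_(n−2) for n ≥ 3; the numerator fixes a_0 = -1, a_1 = -6, a_2 = -24.
Iterating: -1, -6, -24, -84, -276, -876, -2724, -8364, -25476, -77196, -233124, -702444, so a_11 = -702444.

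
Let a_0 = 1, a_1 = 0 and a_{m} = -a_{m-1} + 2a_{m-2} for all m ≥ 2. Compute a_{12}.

1366

The ordinary generating function has denominator 1 + q - 2q^2.
Iterating the recurrence: a_0,…,a_{12} = 1, 0, 2, -2, 6, -10, 22, -42, 86, -170, 342, -682, 1366.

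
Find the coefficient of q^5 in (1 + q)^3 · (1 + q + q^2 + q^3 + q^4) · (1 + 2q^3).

21

(1 + q)^3 has coefficients 1,3,3,1 for degrees 0…3.
(1 + q + q^2 + q^3 + q^4) has coefficients 1,1,1,1,1,0 for degrees 0…5.
Finally multiplying by (1 + 2q^3), the product of all factors after the first has coefficients 1,1,1,3,3,2 for degrees 0…5.
[q^5] = 1·2 + 3·3 + 3·3 + 1·1 = 21.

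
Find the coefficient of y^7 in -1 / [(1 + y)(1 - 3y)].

Partial fractions give a closed form: a_n = (-1/4)·(-1)^n + (-3/4)·3^n.
At n = 7: a_7 = -1640.

-1640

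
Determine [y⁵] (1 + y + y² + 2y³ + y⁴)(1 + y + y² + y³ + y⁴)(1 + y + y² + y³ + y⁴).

(1 + y + y² + 2y³ + y⁴) has coefficients 1,1,1,2,1 for degrees 0…4.
(1 + y + y² + y³ + y⁴) has coefficients 1,1,1,1,1,0 for degrees 0…5.
Finally multiplying by (1 + y + y² + y³ + y⁴), the product of all factors after the first has coefficients 1,2,3,4,5,4 for degrees 0…5.
[y⁵] = 1·4 + 1·5 + 1·4 + 2·3 + 1·2 = 21.

21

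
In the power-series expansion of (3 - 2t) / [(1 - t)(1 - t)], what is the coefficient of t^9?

12

The denominator gives the recurrence a_n = 2a_(n−1) − a_(n−2) for n ≥ 2; the numerator fixes a_0 = 3, a_1 = 4.
Iterating: 3, 4, 5, 6, 7, 8, 9, 10, 11, 12, so a_9 = 12.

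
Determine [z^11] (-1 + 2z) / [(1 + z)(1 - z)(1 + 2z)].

The denominator gives the recurrence a_n = −2a_(n−1) + a_(n−2) + 2a_(n−3) for n ≥ 3; the numerator fixes a_0 = -1, a_1 = 4, a_2 = -9.
Iterating: -1, 4, -9, 20, -41, 84, -169, 340, -681, 1364, -2729, 5460, so a_11 = 5460.

5460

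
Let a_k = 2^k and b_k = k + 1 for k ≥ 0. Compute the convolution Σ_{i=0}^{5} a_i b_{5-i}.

120

The convolution is the x^5 coefficient of A(x)B(x).
Σ = 1·6 + 2·5 + 4·4 + 8·3 + 16·2 + 32·1 = 120.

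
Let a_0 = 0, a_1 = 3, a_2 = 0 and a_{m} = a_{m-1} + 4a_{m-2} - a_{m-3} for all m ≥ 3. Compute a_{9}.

The ordinary generating function has denominator 1 - y - 4y^2 + y^3.
Iterating the recurrence: a_0,…,a_{9} = 0, 3, 0, 12, 9, 57, 81, 300, 567, 1686.

1686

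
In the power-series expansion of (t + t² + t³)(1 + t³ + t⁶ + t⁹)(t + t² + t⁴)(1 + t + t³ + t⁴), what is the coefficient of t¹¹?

(t + t² + t³) has coefficients 0,1,1,1 for degrees 0…3.
(1 + t³ + t⁶ + t⁹) has coefficients 1,0,0,1,0,0,1,0,0,1,0,0 for degrees 0…11.
Multiplying by (t + t² + t⁴) gives running coefficients 0,1,1,0,2,1,0,2,1,0,2,1 for degrees 0…11.
Finally multiplying by (1 + t + t³ + t⁴), the product of all factors after the first has coefficients 0,1,2,1,3,5,2,4,6,2,4,6 for degrees 0…11.
[t¹¹] = 1·4 + 1·2 + 1·6 = 12.

12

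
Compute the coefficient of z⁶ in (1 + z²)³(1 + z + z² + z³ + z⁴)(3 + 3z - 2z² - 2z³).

(1 + z²)³ has coefficients 1,0,3,0,3,0,1 for degrees 0…6.
(1 + z + z² + z³ + z⁴) has coefficients 1,1,1,1,1,0,0 for degrees 0…6.
Finally multiplying by (3 + 3z - 2z² - 2z³), the product of all factors after the first has coefficients 3,6,4,2,2,-1,-4 for degrees 0…6.
[z⁶] = 1·(-4) + 3·2 + 3·4 + 1·3 = 17.

17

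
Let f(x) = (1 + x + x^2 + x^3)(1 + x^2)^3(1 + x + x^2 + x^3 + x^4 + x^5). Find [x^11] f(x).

(1 + x + x^2 + x^3) has coefficients 1,1,1,1 for degrees 0…3.
(1 + x^2)^3 has coefficients 1,0,3,0,3,0,1,0,0,0,0,0 for degrees 0…11.
Finally multiplying by (1 + x + x^2 + x^3 + x^4 + x^5), the product of all factors after the first has coefficients 1,1,4,4,7,7,7,7,4,4,1,1 for degrees 0…11.
[x^11] = 1·1 + 1·1 + 1·4 + 1·4 = 10.

10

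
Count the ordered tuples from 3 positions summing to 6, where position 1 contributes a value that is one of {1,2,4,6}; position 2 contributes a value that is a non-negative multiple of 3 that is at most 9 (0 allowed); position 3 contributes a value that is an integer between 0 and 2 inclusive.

4

The generating function for the choices is (y + y² + y⁴ + y⁶)·(1 + y³ + y⁶ + y⁹)·(1 + y + y²); the count is [y⁶].
(y + y² + y⁴ + y⁶) has coefficients 0,1,1,0,1,0,1 for degrees 0…6.
(1 + y³ + y⁶ + y⁹) has coefficients 1,0,0,1,0,0,1 for degrees 0…6.
Finally multiplying by (1 + y + y²), the product of all factors after the first has coefficients 1,1,1,1,1,1,1 for degrees 0…6.
[y⁶] = 1·1 + 1·1 + 1·1 + 1·1 = 4.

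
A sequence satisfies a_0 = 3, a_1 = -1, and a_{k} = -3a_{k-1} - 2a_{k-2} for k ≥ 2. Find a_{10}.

-2043

The ordinary generating function has denominator 1 + 3y + 2y^2.
Iterating the recurrence: a_0,…,a_{10} = 3, -1, -3, 11, -27, 59, -123, 251, -507, 1019, -2043.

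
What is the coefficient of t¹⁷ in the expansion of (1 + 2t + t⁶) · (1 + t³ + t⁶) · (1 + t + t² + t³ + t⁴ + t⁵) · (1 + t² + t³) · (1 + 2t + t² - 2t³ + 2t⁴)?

(1 + 2t + t⁶) has coefficients 1,2,0,0,0,0,1 for degrees 0…6.
(1 + t³ + t⁶) has coefficients 1,0,0,1,0,0,1,0,0,0,0,0,0,0,0,0,0,0 for degrees 0…17.
Multiplying by (1 + t + t² + t³ + t⁴ + t⁵) gives running coefficients 1,1,1,2,2,2,2,2,2,1,1,1,0,0,0,0,0,0 for degrees 0…17.
Multiplying by (1 + t² + t³) gives running coefficients 1,1,2,4,4,5,6,6,6,5,5,4,2,2,1,0,0,0 for degrees 0…17.
Finally multiplying by (1 + 2t + t² - 2t³ + 2t⁴), the product of all factors after the first has coefficients 1,3,5,7,14,15,16,23,22,21,21,19,17,10,9,8,1,2 for degrees 0…17.
[t¹⁷] = 1·2 + 2·1 + 1·19 = 23.

23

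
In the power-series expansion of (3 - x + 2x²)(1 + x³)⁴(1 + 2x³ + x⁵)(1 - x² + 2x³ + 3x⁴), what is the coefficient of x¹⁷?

(3 - x + 2x²) has coefficients 3,-1,2 for degrees 0…2.
(1 + x³)⁴ has coefficients 1,0,0,4,0,0,6,0,0,4,0,0,1,0,0,0,0,0 for degrees 0…17.
Multiplying by (1 + 2x³ + x⁵) gives running coefficients 1,0,0,6,0,1,14,0,4,16,0,6,9,0,4,2,0,1 for degrees 0…17.
Finally multiplying by (1 - x² + 2x³ + 3x⁴), the product of all factors after the first has coefficients 1,0,-1,8,3,-5,26,17,-8,47,38,-2,53,42,7,38,23,7 for degrees 0…17.
[x¹⁷] = 3·7 − 1·23 + 2·38 = 74.

74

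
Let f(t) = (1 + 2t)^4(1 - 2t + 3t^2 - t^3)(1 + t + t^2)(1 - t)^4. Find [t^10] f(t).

(1 + 2t)^4 has coefficients 1,8,24,32,16 for degrees 0…4.
(1 - 2t + 3t^2 - t^3) has coefficients 1,-2,3,-1,0,0,0,0,0,0,0 for degrees 0…10.
Multiplying by (1 + t + t^2) gives running coefficients 1,-1,2,0,2,-1,0,0,0,0,0 for degrees 0…10.
Finally multiplying by (1 - t)^4, the product of all factors after the first has coefficients 1,-5,12,-18,19,-18,18,-14,6,-1,0 for degrees 0…10.
[t^10] = 1·0 + 8·(-1) + 24·6 + 32·(-14) + 16·18 = -24.

-24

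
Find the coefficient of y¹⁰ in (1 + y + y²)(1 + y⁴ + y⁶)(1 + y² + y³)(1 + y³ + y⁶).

(1 + y + y²) has coefficients 1,1,1 for degrees 0…2.
(1 + y⁴ + y⁶) has coefficients 1,0,0,0,1,0,1,0,0,0,0 for degrees 0…10.
Multiplying by (1 + y² + y³) gives running coefficients 1,0,1,1,1,0,2,1,1,1,0 for degrees 0…10.
Finally multiplying by (1 + y³ + y⁶), the product of all factors after the first has coefficients 1,0,1,2,1,1,4,2,2,4,2 for degrees 0…10.
[y¹⁰] = 1·2 + 1·4 + 1·2 = 8.

8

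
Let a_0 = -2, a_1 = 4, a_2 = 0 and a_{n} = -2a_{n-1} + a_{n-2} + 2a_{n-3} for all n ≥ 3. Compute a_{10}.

The ordinary generating function has denominator 1 + 2y - y^2 - 2y^3.
Iterating the recurrence: a_0,…,a_{10} = -2, 4, 0, 0, 8, -16, 40, -80, 168, -336, 680.

680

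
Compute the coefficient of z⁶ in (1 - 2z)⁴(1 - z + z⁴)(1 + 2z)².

124

(1 - 2z)⁴ has coefficients 1,-8,24,-32,16 for degrees 0…4.
(1 - z + z⁴) has coefficients 1,-1,0,0,1,0,0 for degrees 0…6.
Finally multiplying by (1 + 2z)², the product of all factors after the first has coefficients 1,3,0,-4,1,4,4 for degrees 0…6.
[z⁶] = 1·4 − 8·4 + 24·1 − 32·(-4) + 16·0 = 124.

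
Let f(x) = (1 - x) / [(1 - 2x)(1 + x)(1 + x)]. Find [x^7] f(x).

23

The denominator gives the recurrence a_n = 3a_(n−2) + 2a_(n−3) for n ≥ 3; the numerator fixes a_0 = 1, a_1 = -1, a_2 = 3.
Iterating: 1, -1, 3, -1, 7, 3, 19, 23, so a_7 = 23.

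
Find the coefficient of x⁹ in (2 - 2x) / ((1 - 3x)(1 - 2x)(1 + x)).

58366

Partial fractions give a closed form: a_n = (3)·3^n + (-4/3)·2^n + (1/3)·(-1)^n.
At n = 9: a_9 = 58366.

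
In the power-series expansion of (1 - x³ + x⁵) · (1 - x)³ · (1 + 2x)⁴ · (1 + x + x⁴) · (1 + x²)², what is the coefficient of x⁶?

(1 - x³ + x⁵) has coefficients 1,0,0,-1,0,1 for degrees 0…5.
(1 - x)³ has coefficients 1,-3,3,-1,0,0,0 for degrees 0…6.
Multiplying by (1 + 2x)⁴ gives running coefficients 1,5,3,-17,-16,24,16 for degrees 0…6.
Multiplying by (1 + x + x⁴) gives running coefficients 1,6,8,-14,-32,13,43 for degrees 0…6.
Finally multiplying by (1 + x²)², the product of all factors after the first has coefficients 1,6,10,-2,-15,-9,-13 for degrees 0…6.
[x⁶] = 1·(-13) − 1·(-2) + 1·6 = -5.

-5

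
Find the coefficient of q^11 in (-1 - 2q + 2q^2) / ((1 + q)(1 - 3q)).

The denominator gives the recurrence a_n = 2a_(n−1) + 3a_(n−2) for n ≥ 3; the numerator fixes a_0 = -1, a_1 = -4, a_2 = -9.
Iterating: -1, -4, -9, -30, -87, -264, -789, -2370, -7107, -21324, -63969, -191910, so a_11 = -191910.

-191910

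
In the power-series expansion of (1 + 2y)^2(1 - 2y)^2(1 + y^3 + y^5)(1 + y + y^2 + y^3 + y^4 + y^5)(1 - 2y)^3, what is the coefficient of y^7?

(1 + 2y)^2 has coefficients 1,4,4 for degrees 0…2.
(1 - 2y)^2 has coefficients 1,-4,4,0,0,0,0,0 for degrees 0…7.
Multiplying by (1 + y^3 + y^5) gives running coefficients 1,-4,4,1,-4,5,-4,4 for degrees 0…7.
Multiplying by (1 + y + y^2 + y^3 + y^4 + y^5) gives running coefficients 1,-3,1,2,-2,3,-2,6 for degrees 0…7.
Finally multiplying by (1 - 2y)^3, the product of all factors after the first has coefficients 1,-9,31,-48,22,31,-60,70 for degrees 0…7.
[y^7] = 1·70 + 4·(-60) + 4·31 = -46.

-46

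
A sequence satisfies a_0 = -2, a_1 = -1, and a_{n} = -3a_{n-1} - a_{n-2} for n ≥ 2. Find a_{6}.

254

The ordinary generating function has denominator 1 + 3q + q^2.
Iterating the recurrence: a_0,…,a_{6} = -2, -1, 5, -14, 37, -97, 254.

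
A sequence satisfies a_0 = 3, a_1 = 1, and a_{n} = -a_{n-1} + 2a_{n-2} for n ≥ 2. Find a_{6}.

The ordinary generating function has denominator 1 + x - 2x^2.
Iterating the recurrence: a_0,…,a_{6} = 3, 1, 5, -3, 13, -19, 45.

45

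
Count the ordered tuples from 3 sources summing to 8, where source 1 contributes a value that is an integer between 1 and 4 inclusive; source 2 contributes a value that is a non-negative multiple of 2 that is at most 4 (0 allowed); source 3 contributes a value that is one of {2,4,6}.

The generating function for the choices is (x + x^2 + x^3 + x^4)·(1 + x^2 + x^4)·(x^2 + x^4 + x^6); the count is [x^8].
(x + x^2 + x^3 + x^4) has coefficients 0,1,1,1,1 for degrees 0…4.
(1 + x^2 + x^4) has coefficients 1,0,1,0,1,0,0,0,0 for degrees 0…8.
Finally multiplying by (x^2 + x^4 + x^6), the product of all factors after the first has coefficients 0,0,1,0,2,0,3,0,2 for degrees 0…8.
[x^8] = 1·0 + 1·3 + 1·0 + 1·2 = 5.

5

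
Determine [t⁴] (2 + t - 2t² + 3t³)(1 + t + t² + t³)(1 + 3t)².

35

(2 + t - 2t² + 3t³) has coefficients 2,1,-2,3 for degrees 0…3.
(1 + t + t² + t³) has coefficients 1,1,1,1,0 for degrees 0…4.
Finally multiplying by (1 + 3t)², the product of all factors after the first has coefficients 1,7,16,16,15 for degrees 0…4.
[t⁴] = 2·15 + 1·16 − 2·16 + 3·7 = 35.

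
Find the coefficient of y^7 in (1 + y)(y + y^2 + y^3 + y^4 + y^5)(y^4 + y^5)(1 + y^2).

5

(1 + y) has coefficients 1,1 for degrees 0…1.
(y + y^2 + y^3 + y^4 + y^5) has coefficients 0,1,1,1,1,1,0,0 for degrees 0…7.
Multiplying by (y^4 + y^5) gives running coefficients 0,0,0,0,0,1,2,2 for degrees 0…7.
Finally multiplying by (1 + y^2), the product of all factors after the first has coefficients 0,0,0,0,0,1,2,3 for degrees 0…7.
[y^7] = 1·3 + 1·2 = 5.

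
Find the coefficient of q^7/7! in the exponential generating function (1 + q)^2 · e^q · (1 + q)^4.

The EGF product rule gives c_7 = Σ_{k_1+k_2+k_3=7} C(7; k_1,k_2,k_3) · ∏ g_i(k_i), where (1+q)^2 gives the falling factorial (2)_k; e^q gives (1)^k; (1+q)^4 gives the falling factorial (4)_k.
g_1(k) for k = 0…7: 1, 2, 2, 0, 0, 0, 0, 0.
g_2(k) for k = 0…7: 1, 1, 1, 1, 1, 1, 1, 1.
g_3(k) for k = 0…7: 1, 4, 12, 24, 24, 0, 0, 0.
First combine the last two factors: h(k) = Σ_j C(k,j)·g_2(j)·g_3(k−j) for k = 0…7: 1, 5, 21, 73, 209, 501, 1045, 1961.
c_7 = Σ_k C(7,k)·g_1(k)·h(7−k) = 1·1·1961 + 7·2·1045 + 21·2·501 = 1961 + 14630 + 21042 = 37633.

37633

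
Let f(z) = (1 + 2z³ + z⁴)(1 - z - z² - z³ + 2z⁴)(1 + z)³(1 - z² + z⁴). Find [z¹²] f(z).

(1 + 2z³ + z⁴) has coefficients 1,0,0,2,1 for degrees 0…4.
(1 - z - z² - z³ + 2z⁴) has coefficients 1,-1,-1,-1,2,0,0,0,0,0,0,0,0 for degrees 0…12.
Multiplying by (1 + z)³ gives running coefficients 1,2,-1,-6,-5,2,5,2,0,0,0,0,0 for degrees 0…12.
Finally multiplying by (1 - z² + z⁴), the product of all factors after the first has coefficients 1,2,-2,-8,-3,10,9,-6,-10,0,5,2,0 for degrees 0…12.
[z¹²] = 1·0 + 2·0 + 1·(-10) = -10.

-10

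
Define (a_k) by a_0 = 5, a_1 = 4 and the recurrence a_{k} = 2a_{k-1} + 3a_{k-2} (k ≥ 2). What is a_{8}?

The ordinary generating function has denominator 1 - 2x - 3x^2.
Iterating the recurrence: a_0,…,a_{8} = 5, 4, 23, 58, 185, 544, 1643, 4918, 14765.

14765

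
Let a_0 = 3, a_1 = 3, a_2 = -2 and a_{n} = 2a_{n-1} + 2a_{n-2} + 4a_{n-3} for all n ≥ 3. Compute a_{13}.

798144

The ordinary generating function has denominator 1 - 2z - 2z^2 - 4z^3.
Iterating the recurrence: a_0,…,a_{13} = 3, 3, -2, 14, 36, 92, 312, 952, 2896, 8944, 27488, 84448, 259648, 798144.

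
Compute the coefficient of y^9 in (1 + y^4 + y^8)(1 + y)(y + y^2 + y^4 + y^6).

2

(1 + y^4 + y^8) has coefficients 1,0,0,0,1,0,0,0,1 for degrees 0…8.
(1 + y) has coefficients 1,1,0,0,0,0,0,0,0,0 for degrees 0…9.
Finally multiplying by (y + y^2 + y^4 + y^6), the product of all factors after the first has coefficients 0,1,2,1,1,1,1,1,0,0 for degrees 0…9.
[y^9] = 1·0 + 1·1 + 1·1 = 2.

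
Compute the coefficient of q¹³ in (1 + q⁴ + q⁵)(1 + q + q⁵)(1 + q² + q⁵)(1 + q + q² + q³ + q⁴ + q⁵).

10

(1 + q⁴ + q⁵) has coefficients 1,0,0,0,1,1 for degrees 0…5.
(1 + q + q⁵) has coefficients 1,1,0,0,0,1,0,0,0,0,0,0,0,0 for degrees 0…13.
Multiplying by (1 + q² + q⁵) gives running coefficients 1,1,1,1,0,2,1,1,0,0,1,0,0,0 for degrees 0…13.
Finally multiplying by (1 + q + q² + q³ + q⁴ + q⁵), the product of all factors after the first has coefficients 1,2,3,4,4,6,6,6,5,4,5,3,2,1 for degrees 0…13.
[q¹³] = 1·1 + 1·4 + 1·5 = 10.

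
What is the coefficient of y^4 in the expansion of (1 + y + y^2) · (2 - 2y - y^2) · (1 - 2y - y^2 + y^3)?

6

(1 + y + y^2) has coefficients 1,1,1 for degrees 0…2.
(2 - 2y - y^2) has coefficients 2,-2,-1,0,0 for degrees 0…4.
Finally multiplying by (1 - 2y - y^2 + y^3), the product of all factors after the first has coefficients 2,-6,1,6,-1 for degrees 0…4.
[y^4] = 1·(-1) + 1·6 + 1·1 = 6.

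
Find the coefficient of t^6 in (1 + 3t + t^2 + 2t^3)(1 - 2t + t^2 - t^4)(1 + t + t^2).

(1 + 3t + t^2 + 2t^3) has coefficients 1,3,1,2 for degrees 0…3.
(1 - 2t + t^2 - t^4) has coefficients 1,-2,1,0,-1,0,0 for degrees 0…6.
Finally multiplying by (1 + t + t^2), the product of all factors after the first has coefficients 1,-1,0,-1,0,-1,-1 for degrees 0…6.
[t^6] = 1·(-1) + 3·(-1) + 1·0 + 2·(-1) = -6.

-6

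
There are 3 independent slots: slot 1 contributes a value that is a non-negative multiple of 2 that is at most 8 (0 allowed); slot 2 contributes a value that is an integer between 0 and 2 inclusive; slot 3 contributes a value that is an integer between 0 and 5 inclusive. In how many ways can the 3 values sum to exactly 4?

The generating function for the choices is (1 + z² + z⁴ + z⁶ + z⁸)·(1 + z + z²)·(1 + z + z² + z³ + z⁴ + z⁵); the count is [z⁴].
(1 + z² + z⁴ + z⁶ + z⁸) has coefficients 1,0,1,0,1 for degrees 0…4.
(1 + z + z²) has coefficients 1,1,1,0,0 for degrees 0…4.
Finally multiplying by (1 + z + z² + z³ + z⁴ + z⁵), the product of all factors after the first has coefficients 1,2,3,3,3 for degrees 0…4.
[z⁴] = 1·3 + 1·3 + 1·1 = 7.

7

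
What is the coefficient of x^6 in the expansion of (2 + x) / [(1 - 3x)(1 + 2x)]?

Partial fractions give a closed form: a_n = (7/5)·3^n + (3/5)·(-2)^n.
At n = 6: a_6 = 1059.

1059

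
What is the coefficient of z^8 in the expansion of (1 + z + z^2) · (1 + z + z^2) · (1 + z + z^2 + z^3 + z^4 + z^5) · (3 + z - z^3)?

6

(1 + z + z^2) has coefficients 1,1,1 for degrees 0…2.
(1 + z + z^2) has coefficients 1,1,1,0,0,0,0,0,0 for degrees 0…8.
Multiplying by (1 + z + z^2 + z^3 + z^4 + z^5) gives running coefficients 1,2,3,3,3,3,2,1,0 for degrees 0…8.
Finally multiplying by (3 + z - z^3), the product of all factors after the first has coefficients 3,7,11,11,10,9,6,2,-2 for degrees 0…8.
[z^8] = 1·(-2) + 1·2 + 1·6 = 6.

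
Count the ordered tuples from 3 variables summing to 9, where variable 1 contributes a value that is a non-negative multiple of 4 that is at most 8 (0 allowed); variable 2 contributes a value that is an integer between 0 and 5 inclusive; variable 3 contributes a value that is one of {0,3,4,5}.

The generating function for the choices is (1 + y^4 + y^8)·(1 + y + y^2 + y^3 + y^4 + y^5)·(1 + y^3 + y^4 + y^5); the count is [y^9].
(1 + y^4 + y^8) has coefficients 1,0,0,0,1,0,0,0,1 for degrees 0…8.
(1 + y + y^2 + y^3 + y^4 + y^5) has coefficients 1,1,1,1,1,1,0,0,0,0 for degrees 0…9.
Finally multiplying by (1 + y^3 + y^4 + y^5), the product of all factors after the first has coefficients 1,1,1,2,3,4,3,3,3,2 for degrees 0…9.
[y^9] = 1·2 + 1·4 + 1·1 = 7.

7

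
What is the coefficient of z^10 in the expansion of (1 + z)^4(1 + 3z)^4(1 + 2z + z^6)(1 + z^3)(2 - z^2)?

2531

(1 + z)^4 has coefficients 1,4,6,4,1 for degrees 0…4.
(1 + 3z)^4 has coefficients 1,12,54,108,81,0,0,0,0,0,0 for degrees 0…10.
Multiplying by (1 + 2z + z^6) gives running coefficients 1,14,78,216,297,162,1,12,54,108,81 for degrees 0…10.
Multiplying by (1 + z^3) gives running coefficients 1,14,78,217,311,240,217,309,216,109,93 for degrees 0…10.
Finally multiplying by (2 - z^2), the product of all factors after the first has coefficients 2,28,155,420,544,263,123,378,215,-91,-30 for degrees 0…10.
[z^10] = 1·(-30) + 4·(-91) + 6·215 + 4·378 + 1·123 = 2531.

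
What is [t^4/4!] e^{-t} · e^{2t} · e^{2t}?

81

The EGF product rule gives c_4 = Σ_{k_1+k_2+k_3=4} C(4; k_1,k_2,k_3) · ∏ g_i(k_i), where e^{-t} gives (-1)^k; e^{2t} gives (2)^k; e^{2t} gives (2)^k.
g_1(k) for k = 0…4: 1, -1, 1, -1, 1.
g_2(k) for k = 0…4: 1, 2, 4, 8, 16.
g_3(k) for k = 0…4: 1, 2, 4, 8, 16.
First combine the last two factors: h(k) = Σ_j C(k,j)·g_2(j)·g_3(k−j) for k = 0…4: 1, 4, 16, 64, 256.
c_4 = Σ_k C(4,k)·g_1(k)·h(4−k) = 1·1·256 + 4·(-1)·64 + 6·1·16 + 4·(-1)·4 + 1·1·1 = 256 − 256 + 96 − 16 + 1 = 81.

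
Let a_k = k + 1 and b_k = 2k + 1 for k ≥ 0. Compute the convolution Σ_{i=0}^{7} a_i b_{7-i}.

204

Write out a_i and b_{7-i} for i = 0,…,7 and sum the products.
Σ = 1·15 + 2·13 + 3·11 + 4·9 + 5·7 + 6·5 + 7·3 + 8·1 = 204.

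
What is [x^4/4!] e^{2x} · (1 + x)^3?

The EGF product rule gives c_4 = Σ_{k_1+k_2=4} C(4; k_1,k_2) · ∏ g_i(k_i), where e^{2x} gives (2)^k; (1+x)^3 gives the falling factorial (3)_k.
g_1(k) for k = 0…4: 1, 2, 4, 8, 16.
g_2(k) for k = 0…4: 1, 3, 6, 6, 0.
c_4 = Σ_k C(4,k)·g_1(k)·g_2(4−k) = 4·2·6 + 6·4·6 + 4·8·3 + 1·16·1 = 48 + 144 + 96 + 16 = 304.

304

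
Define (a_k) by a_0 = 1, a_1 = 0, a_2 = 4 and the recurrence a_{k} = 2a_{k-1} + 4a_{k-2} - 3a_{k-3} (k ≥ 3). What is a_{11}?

48200

The ordinary generating function has denominator 1 - 2t - 4t^2 + 3t^3.
Iterating the recurrence: a_0,…,a_{11} = 1, 0, 4, 5, 26, 60, 209, 580, 1816, 5325, 16174, 48200.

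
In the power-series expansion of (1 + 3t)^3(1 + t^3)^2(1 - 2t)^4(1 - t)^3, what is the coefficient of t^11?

-5586

(1 + 3t)^3 has coefficients 1,9,27,27 for degrees 0…3.
(1 + t^3)^2 has coefficients 1,0,0,2,0,0,1,0,0,0,0,0 for degrees 0…11.
Multiplying by (1 - 2t)^4 gives running coefficients 1,-8,24,-30,0,48,-63,24,24,-32,16,0 for degrees 0…11.
Finally multiplying by (1 - t)^3, the product of all factors after the first has coefficients 1,-11,51,-127,170,-66,-177,357,-285,31,160,-168 for degrees 0…11.
[t^11] = 1·(-168) + 9·160 + 27·31 + 27·(-285) = -5586.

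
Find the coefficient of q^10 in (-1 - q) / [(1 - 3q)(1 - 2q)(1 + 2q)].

Partial fractions give a closed form: a_n = (-12/5)·3^n + (3/2)·2^n + (-1/10)·(-2)^n.
At n = 10: a_10 = -140284.

-140284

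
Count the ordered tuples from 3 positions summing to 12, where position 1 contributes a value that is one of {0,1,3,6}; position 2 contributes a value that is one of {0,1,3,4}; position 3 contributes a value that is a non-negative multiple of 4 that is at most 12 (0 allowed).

4

The generating function for the choices is (1 + y + y³ + y⁶)·(1 + y + y³ + y⁴)·(1 + y⁴ + y⁸ + y¹²); the count is [y¹²].
(1 + y + y³ + y⁶) has coefficients 1,1,0,1,0,0,1 for degrees 0…6.
(1 + y + y³ + y⁴) has coefficients 1,1,0,1,1,0,0,0,0,0,0,0,0 for degrees 0…12.
Finally multiplying by (1 + y⁴ + y⁸ + y¹²), the product of all factors after the first has coefficients 1,1,0,1,2,1,0,1,2,1,0,1,2 for degrees 0…12.
[y¹²] = 1·2 + 1·1 + 1·1 + 1·0 = 4.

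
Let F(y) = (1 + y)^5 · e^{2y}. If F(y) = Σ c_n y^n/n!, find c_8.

The EGF product rule gives c_8 = Σ_{k_1+k_2=8} C(8; k_1,k_2) · ∏ g_i(k_i), where (1+y)^5 gives the falling factorial (5)_k; e^{2y} gives (2)^k.
g_1(k) for k = 0…8: 1, 5, 20, 60, 120, 120, 0, 0, 0.
g_2(k) for k = 0…8: 1, 2, 4, 8, 16, 32, 64, 128, 256.
c_8 = Σ_k C(8,k)·g_1(k)·g_2(8−k) = 1·1·256 + 8·5·128 + 28·20·64 + 56·60·32 + 70·120·16 + 56·120·8 = 256 + 5120 + 35840 + 107520 + 134400 + 53760 = 336896.

336896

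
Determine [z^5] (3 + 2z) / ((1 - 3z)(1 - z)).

Partial fractions give a closed form: a_n = (11/2)·3^n + (-5/2)·1^n.
At n = 5: a_5 = 1334.

1334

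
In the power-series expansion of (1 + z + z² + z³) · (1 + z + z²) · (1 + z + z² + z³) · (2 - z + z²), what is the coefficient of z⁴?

(1 + z + z² + z³) has coefficients 1,1,1,1 for degrees 0…3.
(1 + z + z²) has coefficients 1,1,1,0,0 for degrees 0…4.
Multiplying by (1 + z + z² + z³) gives running coefficients 1,2,3,3,2 for degrees 0…4.
Finally multiplying by (2 - z + z²), the product of all factors after the first has coefficients 2,3,5,5,4 for degrees 0…4.
[z⁴] = 1·4 + 1·5 + 1·5 + 1·3 = 17.

17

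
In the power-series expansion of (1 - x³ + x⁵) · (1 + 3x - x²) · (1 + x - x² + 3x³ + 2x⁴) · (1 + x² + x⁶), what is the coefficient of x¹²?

(1 - x³ + x⁵) has coefficients 1,0,0,-1,0,1 for degrees 0…5.
(1 + 3x - x²) has coefficients 1,3,-1,0,0,0,0,0,0,0,0,0,0 for degrees 0…12.
Multiplying by (1 + x - x² + 3x³ + 2x⁴) gives running coefficients 1,4,1,-1,12,3,-2,0,0,0,0,0,0 for degrees 0…12.
Finally multiplying by (1 + x² + x⁶), the product of all factors after the first has coefficients 1,4,2,3,13,2,11,7,-1,-1,12,3,-2 for degrees 0…12.
[x¹²] = 1·(-2) − 1·(-1) + 1·7 = 6.

6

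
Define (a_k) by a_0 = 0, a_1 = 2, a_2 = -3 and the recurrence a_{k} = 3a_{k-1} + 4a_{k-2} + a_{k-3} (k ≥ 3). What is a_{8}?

-3120

The ordinary generating function has denominator 1 - 3t - 4t^2 - t^3.
Iterating the recurrence: a_0,…,a_{8} = 0, 2, -3, -1, -13, -46, -191, -770, -3120.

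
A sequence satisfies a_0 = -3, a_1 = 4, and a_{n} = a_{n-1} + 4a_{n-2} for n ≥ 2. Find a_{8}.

The ordinary generating function has denominator 1 - x - 4x^2.
Iterating the recurrence: a_0,…,a_{8} = -3, 4, -8, 8, -24, 8, -88, -56, -408.

-408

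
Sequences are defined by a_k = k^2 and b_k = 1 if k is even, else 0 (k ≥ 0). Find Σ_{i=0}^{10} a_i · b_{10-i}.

220

Write out a_i and b_{10-i} for i = 0,…,10 and sum the products.
Σ = 0·1 + 1·0 + 4·1 + 9·0 + 16·1 + 25·0 + 36·1 + 49·0 + 64·1 + 81·0 + 100·1 = 220.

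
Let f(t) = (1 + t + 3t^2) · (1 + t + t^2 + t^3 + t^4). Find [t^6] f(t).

(1 + t + 3t^2) has coefficients 1,1,3 for degrees 0…2.
(1 + t + t^2 + t^3 + t^4) has coefficients 1,1,1,1,1,0,0 for degrees 0…6.
[t^6] = 1·0 + 1·0 + 3·1 = 3.

3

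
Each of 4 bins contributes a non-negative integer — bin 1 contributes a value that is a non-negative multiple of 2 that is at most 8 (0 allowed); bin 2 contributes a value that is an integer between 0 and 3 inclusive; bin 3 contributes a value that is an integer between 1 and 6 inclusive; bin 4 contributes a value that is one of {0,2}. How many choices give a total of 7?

The generating function for the choices is (1 + z² + z⁴ + z⁶ + z⁸)·(1 + z + z² + z³)·(z + z² + z³ + z⁴ + z⁵ + z⁶)·(1 + z²); the count is [z⁷].
(1 + z² + z⁴ + z⁶ + z⁸) has coefficients 1,0,1,0,1,0,1,0 for degrees 0…7.
(1 + z + z² + z³) has coefficients 1,1,1,1,0,0,0,0 for degrees 0…7.
Multiplying by (z + z² + z³ + z⁴ + z⁵ + z⁶) gives running coefficients 0,1,2,3,4,4,4,3 for degrees 0…7.
Finally multiplying by (1 + z²), the product of all factors after the first has coefficients 0,1,2,4,6,7,8,7 for degrees 0…7.
[z⁷] = 1·7 + 1·7 + 1·4 + 1·1 = 19.

19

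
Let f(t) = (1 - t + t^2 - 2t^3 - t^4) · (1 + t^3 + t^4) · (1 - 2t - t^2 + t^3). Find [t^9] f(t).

4

(1 - t + t^2 - 2t^3 - t^4) has coefficients 1,-1,1,-2,-1 for degrees 0…4.
(1 + t^3 + t^4) has coefficients 1,0,0,1,1,0,0,0,0,0 for degrees 0…9.
Finally multiplying by (1 - 2t - t^2 + t^3), the product of all factors after the first has coefficients 1,-2,-1,2,-1,-3,0,1,0,0 for degrees 0…9.
[t^9] = 1·0 − 1·0 + 1·1 − 2·0 − 1·(-3) = 4.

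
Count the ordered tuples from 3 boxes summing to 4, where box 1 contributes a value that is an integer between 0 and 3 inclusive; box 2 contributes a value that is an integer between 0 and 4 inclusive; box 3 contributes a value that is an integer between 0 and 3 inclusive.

The generating function for the choices is (1 + x + x² + x³)·(1 + x + x² + x³ + x⁴)·(1 + x + x² + x³); the count is [x⁴].
(1 + x + x² + x³) has coefficients 1,1,1,1 for degrees 0…3.
(1 + x + x² + x³ + x⁴) has coefficients 1,1,1,1,1 for degrees 0…4.
Finally multiplying by (1 + x + x² + x³), the product of all factors after the first has coefficients 1,2,3,4,4 for degrees 0…4.
[x⁴] = 1·4 + 1·4 + 1·3 + 1·2 = 13.

13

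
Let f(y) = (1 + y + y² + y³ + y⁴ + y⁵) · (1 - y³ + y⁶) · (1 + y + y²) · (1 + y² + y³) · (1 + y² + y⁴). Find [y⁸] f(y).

(1 + y + y² + y³ + y⁴ + y⁵) has coefficients 1,1,1,1,1,1 for degrees 0…5.
(1 - y³ + y⁶) has coefficients 1,0,0,-1,0,0,1,0,0 for degrees 0…8.
Multiplying by (1 + y + y²) gives running coefficients 1,1,1,-1,-1,-1,1,1,1 for degrees 0…8.
Multiplying by (1 + y² + y³) gives running coefficients 1,1,2,1,1,-1,-1,-1,1 for degrees 0…8.
Finally multiplying by (1 + y² + y⁴), the product of all factors after the first has coefficients 1,1,3,2,4,1,2,-1,1 for degrees 0…8.
[y⁸] = 1·1 + 1·(-1) + 1·2 + 1·1 + 1·4 + 1·2 = 9.

9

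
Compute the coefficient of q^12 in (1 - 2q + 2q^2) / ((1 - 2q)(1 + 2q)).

The denominator gives the recurrence a_n = 4a_(n−2) for n ≥ 3; the numerator fixes a_0 = 1, a_1 = -2, a_2 = 6.
Iterating: 1, -2, 6, -8, 24, -32, 96, -128, 384, -512, 1536, -2048, 6144, so a_12 = 6144.

6144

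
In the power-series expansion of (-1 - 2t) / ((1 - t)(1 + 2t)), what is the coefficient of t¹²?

The denominator gives the recurrence a_n = −a_(n−1) + 2a_(n−2) for n ≥ 3; the numerator fixes a_0 = -1, a_1 = -1, a_2 = -1.
Iterating: -1, -1, -1, -1, -1, -1, -1, -1, -1, -1, -1, -1, -1, so a_12 = -1.

-1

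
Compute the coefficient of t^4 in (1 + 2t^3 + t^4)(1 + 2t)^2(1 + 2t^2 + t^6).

17

(1 + 2t^3 + t^4) has coefficients 1,0,0,2,1 for degrees 0…4.
(1 + 2t)^2 has coefficients 1,4,4,0,0 for degrees 0…4.
Finally multiplying by (1 + 2t^2 + t^6), the product of all factors after the first has coefficients 1,4,6,8,8 for degrees 0…4.
[t^4] = 1·8 + 2·4 + 1·1 = 17.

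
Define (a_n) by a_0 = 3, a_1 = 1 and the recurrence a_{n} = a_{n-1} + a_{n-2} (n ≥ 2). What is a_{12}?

411

The ordinary generating function has denominator 1 - y - y^2.
Iterating the recurrence: a_0,…,a_{12} = 3, 1, 4, 5, 9, 14, 23, 37, 60, 97, 157, 254, 411.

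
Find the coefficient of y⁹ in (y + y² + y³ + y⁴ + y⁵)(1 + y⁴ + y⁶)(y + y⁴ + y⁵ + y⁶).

6

(y + y² + y³ + y⁴ + y⁵) has coefficients 0,1,1,1,1,1 for degrees 0…5.
(1 + y⁴ + y⁶) has coefficients 1,0,0,0,1,0,1,0,0,0 for degrees 0…9.
Finally multiplying by (y + y⁴ + y⁵ + y⁶), the product of all factors after the first has coefficients 0,1,0,0,1,2,1,1,1,1 for degrees 0…9.
[y⁹] = 1·1 + 1·1 + 1·1 + 1·2 + 1·1 = 6.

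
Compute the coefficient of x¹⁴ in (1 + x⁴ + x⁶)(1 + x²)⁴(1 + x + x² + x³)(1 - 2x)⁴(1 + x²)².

57

(1 + x⁴ + x⁶) has coefficients 1,0,0,0,1,0,1 for degrees 0…6.
(1 + x²)⁴ has coefficients 1,0,4,0,6,0,4,0,1,0,0,0,0,0,0 for degrees 0…14.
Multiplying by (1 + x + x² + x³) gives running coefficients 1,1,5,5,10,10,10,10,5,5,1,1,0,0,0 for degrees 0…14.
Multiplying by (1 - 2x)⁴ gives running coefficients 1,-7,21,-43,74,-94,90,-70,5,45,-79,113,-64,72,-16 for degrees 0…14.
Finally multiplying by (1 + x²)², the product of all factors after the first has coefficients 1,-7,23,-57,117,-187,259,-301,259,-189,21,133,-217,343,-223 for degrees 0…14.
[x¹⁴] = 1·(-223) + 1·21 + 1·259 = 57.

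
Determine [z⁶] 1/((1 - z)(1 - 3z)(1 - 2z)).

3025

Partial fractions give a closed form: a_n = (1/2)·1^n + (9/2)·3^n + (-4)·2^n.
At n = 6: a_6 = 3025.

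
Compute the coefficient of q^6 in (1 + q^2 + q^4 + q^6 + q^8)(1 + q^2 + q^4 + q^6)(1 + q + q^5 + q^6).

(1 + q^2 + q^4 + q^6 + q^8) has coefficients 1,0,1,0,1,0,1 for degrees 0…6.
(1 + q^2 + q^4 + q^6) has coefficients 1,0,1,0,1,0,1 for degrees 0…6.
Finally multiplying by (1 + q + q^5 + q^6), the product of all factors after the first has coefficients 1,1,1,1,1,2,2 for degrees 0…6.
[q^6] = 1·2 + 1·1 + 1·1 + 1·1 = 5.

5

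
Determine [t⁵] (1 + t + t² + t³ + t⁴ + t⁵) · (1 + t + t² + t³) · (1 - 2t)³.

(1 + t + t² + t³ + t⁴ + t⁵) has coefficients 1,1,1,1,1,1 for degrees 0…5.
(1 + t + t² + t³) has coefficients 1,1,1,1,0,0 for degrees 0…5.
Finally multiplying by (1 - 2t)³, the product of all factors after the first has coefficients 1,-5,7,-1,-2,4 for degrees 0…5.
[t⁵] = 1·4 + 1·(-2) + 1·(-1) + 1·7 + 1·(-5) + 1·1 = 4.

4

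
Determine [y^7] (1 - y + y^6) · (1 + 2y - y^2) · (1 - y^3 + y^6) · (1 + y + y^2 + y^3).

6

(1 - y + y^6) has coefficients 1,-1,0,0,0,0,1 for degrees 0…6.
(1 + 2y - y^2) has coefficients 1,2,-1,0,0,0,0,0 for degrees 0…7.
Multiplying by (1 - y^3 + y^6) gives running coefficients 1,2,-1,-1,-2,1,1,2 for degrees 0…7.
Finally multiplying by (1 + y + y^2 + y^3), the product of all factors after the first has coefficients 1,3,2,1,-2,-3,-1,2 for degrees 0…7.
[y^7] = 1·2 − 1·(-1) + 1·3 = 6.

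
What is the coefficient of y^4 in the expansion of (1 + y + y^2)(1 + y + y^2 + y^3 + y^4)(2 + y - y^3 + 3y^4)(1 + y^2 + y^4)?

(1 + y + y^2) has coefficients 1,1,1 for degrees 0…2.
(1 + y + y^2 + y^3 + y^4) has coefficients 1,1,1,1,1 for degrees 0…4.
Multiplying by (2 + y - y^3 + 3y^4) gives running coefficients 2,3,3,2,5 for degrees 0…4.
Finally multiplying by (1 + y^2 + y^4), the product of all factors after the first has coefficients 2,3,5,5,10 for degrees 0…4.
[y^4] = 1·10 + 1·5 + 1·5 = 20.

20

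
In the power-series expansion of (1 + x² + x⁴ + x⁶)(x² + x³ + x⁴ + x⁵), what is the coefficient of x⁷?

(1 + x² + x⁴ + x⁶) has coefficients 1,0,1,0,1,0,1 for degrees 0…6.
(x² + x³ + x⁴ + x⁵) has coefficients 0,0,1,1,1,1,0,0 for degrees 0…7.
[x⁷] = 1·0 + 1·1 + 1·1 + 1·0 = 2.

2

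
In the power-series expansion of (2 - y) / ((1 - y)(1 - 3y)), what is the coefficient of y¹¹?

442867

The denominator gives the recurrence a_n = 4a_(n−1) − 3a_(n−2) for n ≥ 2; the numerator fixes a_0 = 2, a_1 = 7.
Iterating: 2, 7, 22, 67, 202, 607, 1822, 5467, 16402, 49207, 147622, 442867, so a_11 = 442867.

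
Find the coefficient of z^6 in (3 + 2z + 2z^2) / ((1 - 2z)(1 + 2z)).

The denominator gives the recurrence a_n = 4a_(n−2) for n ≥ 3; the numerator fixes a_0 = 3, a_1 = 2, a_2 = 14.
Iterating: 3, 2, 14, 8, 56, 32, 224, so a_6 = 224.

224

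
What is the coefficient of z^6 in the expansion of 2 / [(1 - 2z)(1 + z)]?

86

Partial fractions give a closed form: a_n = (4/3)·2^n + (2/3)·(-1)^n.
At n = 6: a_6 = 86.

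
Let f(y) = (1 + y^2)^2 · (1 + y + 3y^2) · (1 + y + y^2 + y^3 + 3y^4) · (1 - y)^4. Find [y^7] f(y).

(1 + y^2)^2 has coefficients 1,0,2,0,1 for degrees 0…4.
(1 + y + 3y^2) has coefficients 1,1,3,0,0,0,0,0 for degrees 0…7.
Multiplying by (1 + y + y^2 + y^3 + 3y^4) gives running coefficients 1,2,5,5,7,6,9,0 for degrees 0…7.
Finally multiplying by (1 - y)^4, the product of all factors after the first has coefficients 1,-2,3,-7,10,-10,12,-23 for degrees 0…7.
[y^7] = 1·(-23) + 2·(-10) + 1·(-7) = -50.

-50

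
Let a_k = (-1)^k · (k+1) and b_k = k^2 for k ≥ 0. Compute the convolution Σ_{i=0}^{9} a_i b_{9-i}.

Write out a_i and b_{9-i} for i = 0,…,9 and sum the products.
Σ = 1·81 − 2·64 + 3·49 − 4·36 + 5·25 − 6·16 + 7·9 − 8·4 + 9·1 − 10·0 = 25.

25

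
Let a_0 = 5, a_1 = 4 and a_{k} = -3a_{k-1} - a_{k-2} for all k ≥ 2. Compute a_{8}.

The ordinary generating function has denominator 1 + 3t + t^2.
Iterating the recurrence: a_0,…,a_{8} = 5, 4, -17, 47, -124, 325, -851, 2228, -5833.

-5833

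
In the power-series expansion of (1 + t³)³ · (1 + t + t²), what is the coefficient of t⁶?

(1 + t³)³ has coefficients 1,0,0,3,0,0,3 for degrees 0…6.
(1 + t + t²) has coefficients 1,1,1,0,0,0,0 for degrees 0…6.
[t⁶] = 1·0 + 3·0 + 3·1 = 3.

3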